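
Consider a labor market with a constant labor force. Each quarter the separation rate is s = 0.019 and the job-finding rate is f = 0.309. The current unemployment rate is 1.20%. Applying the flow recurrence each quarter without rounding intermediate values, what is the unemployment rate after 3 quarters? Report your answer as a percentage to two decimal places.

With a fixed labor force, u_{t+1} = u_t + s·(1−u_t) − f·u_t = u_t·(1−s−f) + s.
Here 1−s−f = 0.672 and s = 0.019.
u_1 = 0.012000 × 0.672 + 0.019 = 0.027064.
u_2 = 0.027064 × 0.672 + 0.019 = 0.037187.
u_3 = 0.037187 × 0.672 + 0.019 = 0.043990.

Unemployment rate after three quarters ≈ 4.40%.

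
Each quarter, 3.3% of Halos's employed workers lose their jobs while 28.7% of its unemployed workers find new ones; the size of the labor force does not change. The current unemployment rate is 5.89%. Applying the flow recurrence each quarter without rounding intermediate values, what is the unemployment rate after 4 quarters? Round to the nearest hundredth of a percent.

Unemployment rate after four quarters ≈ 9.37%.

With a fixed labor force, u_{t+1} = u_t + s·(1−u_t) − f·u_t = u_t·(1−s−f) + s.
Here 1−s−f = 0.680 and s = 0.033.
u_1 = 0.058900 × 0.680 + 0.033 = 0.073052.
u_2 = 0.073052 × 0.680 + 0.033 = 0.082675.
u_3 = 0.082675 × 0.680 + 0.033 = 0.089219.
u_4 = 0.089219 × 0.680 + 0.033 = 0.093669.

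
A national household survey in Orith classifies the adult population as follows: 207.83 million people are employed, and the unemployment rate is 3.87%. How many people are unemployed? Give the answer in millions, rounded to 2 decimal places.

Let U be the number unemployed. The labor force is E + U, and U/(E+U) = 0.0387.
So U = 0.0387 × 207.83 / (1 − 0.0387) = 8.0430 / 0.9613 ≈ 8.37 million.

About 8.37 million are unemployed.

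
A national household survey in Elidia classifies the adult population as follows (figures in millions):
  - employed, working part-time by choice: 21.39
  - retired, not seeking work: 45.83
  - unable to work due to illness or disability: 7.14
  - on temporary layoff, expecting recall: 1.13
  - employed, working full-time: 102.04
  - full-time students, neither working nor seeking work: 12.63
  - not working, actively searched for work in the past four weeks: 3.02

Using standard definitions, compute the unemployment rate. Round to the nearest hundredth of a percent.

Employed = 21.39 + 102.04 = 123.43 million.
Unemployed = 1.13 + 3.02 = 4.15 million (jobless and actively searching, or on temporary layoff).
Labor force = 123.43 + 4.15 = 127.58 million.
Unemployment rate = 4.15 / 127.58 = 3.25%.

Unemployment rate ≈ 3.25%.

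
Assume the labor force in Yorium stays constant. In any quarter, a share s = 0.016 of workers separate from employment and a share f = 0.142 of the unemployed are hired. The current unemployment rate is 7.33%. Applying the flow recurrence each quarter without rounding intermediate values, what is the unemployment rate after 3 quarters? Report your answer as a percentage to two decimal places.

Unemployment rate after three quarters ≈ 8.46%.

With a fixed labor force, u_{t+1} = u_t + s·(1−u_t) − f·u_t = u_t·(1−s−f) + s.
Here 1−s−f = 0.842 and s = 0.016.
u_1 = 0.073300 × 0.842 + 0.016 = 0.077719.
u_2 = 0.077719 × 0.842 + 0.016 = 0.081439.
u_3 = 0.081439 × 0.842 + 0.016 = 0.084572.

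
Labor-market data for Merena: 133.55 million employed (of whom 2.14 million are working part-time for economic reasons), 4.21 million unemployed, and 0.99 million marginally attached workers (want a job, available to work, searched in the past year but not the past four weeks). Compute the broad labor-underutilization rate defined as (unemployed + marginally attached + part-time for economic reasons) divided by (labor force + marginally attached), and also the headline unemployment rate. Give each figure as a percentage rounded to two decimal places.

Broad underutilization rate ≈ 5.29%; headline unemployment rate ≈ 3.06%.

Labor force = 133.55 + 4.21 = 137.76 million.
Numerator = 4.21 + 0.99 + 2.14 = 7.34 million.
Denominator = 137.76 + 0.99 = 138.75 million.
Broad rate = 7.34 / 138.75 = 5.29%.
Headline unemployment rate = 4.21 / 137.76 = 3.06%.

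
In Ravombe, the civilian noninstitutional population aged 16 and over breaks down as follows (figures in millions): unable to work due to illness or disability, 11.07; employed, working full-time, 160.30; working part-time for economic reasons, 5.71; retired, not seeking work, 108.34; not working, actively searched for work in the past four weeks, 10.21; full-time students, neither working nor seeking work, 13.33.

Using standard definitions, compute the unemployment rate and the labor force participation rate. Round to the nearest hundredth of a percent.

Unemployment rate ≈ 5.79%; labor force participation rate ≈ 57.04%.

Employed = 160.30 + 5.71 = 166.01 million (anyone who worked, including part-time for economic reasons, counts as employed).
Unemployed = 10.21 million.
Labor force = 166.01 + 10.21 = 176.22 million.
Not in labor force = 11.07 + 108.34 + 13.33 = 132.74 million (those not working and not actively searching are outside the labor force).
Civilian working-age population = 176.22 + 132.74 = 308.96 million.
Unemployment rate = 10.21 / 176.22 = 5.79%.
Labor force participation rate = 176.22 / 308.96 = 57.04%.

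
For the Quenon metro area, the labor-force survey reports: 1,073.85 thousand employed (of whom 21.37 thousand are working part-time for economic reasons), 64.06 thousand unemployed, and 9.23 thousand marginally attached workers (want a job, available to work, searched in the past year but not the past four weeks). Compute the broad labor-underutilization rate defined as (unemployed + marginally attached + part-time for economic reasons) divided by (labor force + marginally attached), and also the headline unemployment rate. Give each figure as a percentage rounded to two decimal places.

Broad underutilization rate ≈ 8.25%; headline unemployment rate ≈ 5.63%.

Labor force = 1,073.85 + 64.06 = 1,137.91 thousand.
Numerator = 64.06 + 9.23 + 21.37 = 94.66 thousand.
Denominator = 1,137.91 + 9.23 = 1,147.14 thousand.
Broad rate = 94.66 / 1,147.14 = 8.25%.
Headline unemployment rate = 64.06 / 1,137.91 = 5.63%.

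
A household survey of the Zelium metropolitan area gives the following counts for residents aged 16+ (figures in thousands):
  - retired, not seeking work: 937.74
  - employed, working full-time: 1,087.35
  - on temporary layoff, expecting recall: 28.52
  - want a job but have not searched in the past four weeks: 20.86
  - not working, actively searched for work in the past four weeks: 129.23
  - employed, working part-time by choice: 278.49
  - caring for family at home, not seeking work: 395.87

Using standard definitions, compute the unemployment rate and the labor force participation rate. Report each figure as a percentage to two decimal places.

Employed = 1,087.35 + 278.49 = 1,365.84 thousand.
Unemployed = 28.52 + 129.23 = 157.75 thousand (jobless and actively searching, or on temporary layoff).
Labor force = 1,365.84 + 157.75 = 1,523.59 thousand.
Not in labor force = 937.74 + 20.86 + 395.87 = 1,354.47 thousand (those not working and not actively searching are outside the labor force — including those who want a job but have given up searching).
Civilian working-age population = 1,523.59 + 1,354.47 = 2,878.06 thousand.
Unemployment rate = 157.75 / 1,523.59 = 10.35%.
Labor force participation rate = 1,523.59 / 2,878.06 = 52.94%.

Unemployment rate ≈ 10.35%; labor force participation rate ≈ 52.94%.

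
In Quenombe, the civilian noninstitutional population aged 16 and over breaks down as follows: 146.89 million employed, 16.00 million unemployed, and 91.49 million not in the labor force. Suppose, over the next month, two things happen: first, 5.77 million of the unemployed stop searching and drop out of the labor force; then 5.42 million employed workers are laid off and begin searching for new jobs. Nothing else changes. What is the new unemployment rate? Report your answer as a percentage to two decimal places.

New unemployment rate ≈ 9.96%.

Initially, labor force = 146.89 + 16.00 = 162.89 million, so u = 16.00/162.89 = 9.82%.
After the first change, unemployed and labor force both fall by 5.77 → E = 146.89, U = 10.23, labor force = 157.12 million.
After the second change, employed falls and unemployed rises by 5.42; labor force unchanged → E = 141.47, U = 15.65, labor force = 157.12 million.
New unemployment rate = 15.65 / 157.12 = 9.96%.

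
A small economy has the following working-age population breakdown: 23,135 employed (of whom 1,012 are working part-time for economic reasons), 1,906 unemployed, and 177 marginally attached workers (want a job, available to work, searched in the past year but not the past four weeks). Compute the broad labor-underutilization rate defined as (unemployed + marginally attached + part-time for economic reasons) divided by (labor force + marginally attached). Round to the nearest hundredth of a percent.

Broad underutilization rate ≈ 12.27%.

Labor force = 23,135 + 1,906 = 25,041.
Numerator = 1,906 + 177 + 1,012 = 3,095.
Denominator = 25,041 + 177 = 25,218.
Broad rate = 3,095 / 25,218 = 12.27%.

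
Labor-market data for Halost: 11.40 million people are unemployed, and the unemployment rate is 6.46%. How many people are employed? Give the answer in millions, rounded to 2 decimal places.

About 165.07 million are employed.

Labor force = U / u = 11.40 / 0.0646 ≈ 176.47 million.
Employed = labor force − unemployed = 176.47 − 11.40 = 165.07 million.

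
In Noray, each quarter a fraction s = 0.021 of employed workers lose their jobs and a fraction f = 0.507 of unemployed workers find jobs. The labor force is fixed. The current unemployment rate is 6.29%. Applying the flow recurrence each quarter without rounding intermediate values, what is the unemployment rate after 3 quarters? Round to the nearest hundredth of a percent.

With a fixed labor force, u_{t+1} = u_t + s·(1−u_t) − f·u_t = u_t·(1−s−f) + s.
Here 1−s−f = 0.472 and s = 0.021.
u_1 = 0.062900 × 0.472 + 0.021 = 0.050689.
u_2 = 0.050689 × 0.472 + 0.021 = 0.044925.
u_3 = 0.044925 × 0.472 + 0.021 = 0.042205.

Unemployment rate after three quarters ≈ 4.22%.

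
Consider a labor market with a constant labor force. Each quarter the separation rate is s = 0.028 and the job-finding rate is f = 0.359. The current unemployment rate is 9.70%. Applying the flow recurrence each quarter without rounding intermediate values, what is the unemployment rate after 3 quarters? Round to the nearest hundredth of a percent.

Unemployment rate after three quarters ≈ 7.80%.

With a fixed labor force, u_{t+1} = u_t + s·(1−u_t) − f·u_t = u_t·(1−s−f) + s.
Here 1−s−f = 0.613 and s = 0.028.
u_1 = 0.097000 × 0.613 + 0.028 = 0.087461.
u_2 = 0.087461 × 0.613 + 0.028 = 0.081614.
u_3 = 0.081614 × 0.613 + 0.028 = 0.078029.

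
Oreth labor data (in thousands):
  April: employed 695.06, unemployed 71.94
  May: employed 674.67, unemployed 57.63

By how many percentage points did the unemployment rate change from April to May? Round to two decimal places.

April: labor force = 695.06 + 71.94 = 767.00; u = 71.94/767.00 = 9.38%.
May: labor force = 674.67 + 57.63 = 732.30; u = 57.63/732.30 = 7.87%.
Change = 7.87% − 9.38% = −1.51 pp.

The unemployment rate changed by −1.51 percentage points.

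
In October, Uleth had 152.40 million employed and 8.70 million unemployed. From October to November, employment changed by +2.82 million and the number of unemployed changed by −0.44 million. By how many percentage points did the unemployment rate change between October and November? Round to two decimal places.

October: labor force = 152.40 + 8.70 = 161.10; u = 8.70/161.10 = 5.40%.
November: labor force = 155.22 + 8.26 = 163.48; u = 8.26/163.48 = 5.05%.
Change = 5.05% − 5.40% = −0.35 pp.

The unemployment rate changed by −0.35 percentage points.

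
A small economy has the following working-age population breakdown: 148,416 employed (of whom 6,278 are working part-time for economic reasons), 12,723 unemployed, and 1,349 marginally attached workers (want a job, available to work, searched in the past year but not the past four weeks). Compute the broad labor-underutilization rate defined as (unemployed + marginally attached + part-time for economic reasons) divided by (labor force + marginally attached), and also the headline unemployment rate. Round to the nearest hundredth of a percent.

Broad underutilization rate ≈ 12.52%; headline unemployment rate ≈ 7.90%.

Labor force = 148,416 + 12,723 = 161,139.
Numerator = 12,723 + 1,349 + 6,278 = 20,350.
Denominator = 161,139 + 1,349 = 162,488.
Broad rate = 20,350 / 162,488 = 12.52%.
Headline unemployment rate = 12,723 / 161,139 = 7.90%.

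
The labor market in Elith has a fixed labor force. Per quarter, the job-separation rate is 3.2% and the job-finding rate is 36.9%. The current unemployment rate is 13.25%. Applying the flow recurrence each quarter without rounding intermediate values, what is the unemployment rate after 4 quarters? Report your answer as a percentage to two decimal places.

With a fixed labor force, u_{t+1} = u_t + s·(1−u_t) − f·u_t = u_t·(1−s−f) + s.
Here 1−s−f = 0.599 and s = 0.032.
u_1 = 0.132500 × 0.599 + 0.032 = 0.111368.
u_2 = 0.111368 × 0.599 + 0.032 = 0.098709.
u_3 = 0.098709 × 0.599 + 0.032 = 0.091127.
u_4 = 0.091127 × 0.599 + 0.032 = 0.086585.

Unemployment rate after four quarters ≈ 8.66%.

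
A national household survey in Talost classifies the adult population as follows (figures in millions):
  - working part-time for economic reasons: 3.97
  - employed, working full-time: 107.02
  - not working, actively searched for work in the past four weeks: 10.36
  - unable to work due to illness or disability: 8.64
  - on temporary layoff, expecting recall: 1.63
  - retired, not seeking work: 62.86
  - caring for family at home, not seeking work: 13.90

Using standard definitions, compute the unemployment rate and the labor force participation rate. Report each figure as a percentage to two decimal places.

Employed = 3.97 + 107.02 = 110.99 million (anyone who worked, including part-time for economic reasons, counts as employed).
Unemployed = 10.36 + 1.63 = 11.99 million (jobless and actively searching, or on temporary layoff).
Labor force = 110.99 + 11.99 = 122.98 million.
Not in labor force = 8.64 + 62.86 + 13.90 = 85.40 million (those not working and not actively searching are outside the labor force).
Civilian working-age population = 122.98 + 85.40 = 208.38 million.
Unemployment rate = 11.99 / 122.98 = 9.75%.
Labor force participation rate = 122.98 / 208.38 = 59.02%.

Unemployment rate ≈ 9.75%; labor force participation rate ≈ 59.02%.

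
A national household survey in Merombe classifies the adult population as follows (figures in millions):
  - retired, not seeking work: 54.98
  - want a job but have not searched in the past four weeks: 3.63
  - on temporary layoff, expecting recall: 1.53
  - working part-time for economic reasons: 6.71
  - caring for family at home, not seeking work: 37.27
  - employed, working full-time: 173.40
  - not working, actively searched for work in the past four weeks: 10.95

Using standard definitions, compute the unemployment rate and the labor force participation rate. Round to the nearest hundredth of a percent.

Employed = 6.71 + 173.40 = 180.11 million (anyone who worked, including part-time for economic reasons, counts as employed).
Unemployed = 1.53 + 10.95 = 12.48 million (jobless and actively searching, or on temporary layoff).
Labor force = 180.11 + 12.48 = 192.59 million.
Not in labor force = 54.98 + 3.63 + 37.27 = 95.88 million (those not working and not actively searching are outside the labor force — including those who want a job but have given up searching).
Civilian working-age population = 192.59 + 95.88 = 288.47 million.
Unemployment rate = 12.48 / 192.59 = 6.48%.
Labor force participation rate = 192.59 / 288.47 = 66.76%.

Unemployment rate ≈ 6.48%; labor force participation rate ≈ 66.76%.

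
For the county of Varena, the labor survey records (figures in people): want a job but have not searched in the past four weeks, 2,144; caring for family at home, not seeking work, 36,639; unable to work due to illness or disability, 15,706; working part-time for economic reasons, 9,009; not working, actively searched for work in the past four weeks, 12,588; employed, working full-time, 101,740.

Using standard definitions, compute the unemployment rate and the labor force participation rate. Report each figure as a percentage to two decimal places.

Employed = 9,009 + 101,740 = 110,749 (anyone who worked, including part-time for economic reasons, counts as employed).
Unemployed = 12,588.
Labor force = 110,749 + 12,588 = 123,337.
Not in labor force = 2,144 + 36,639 + 15,706 = 54,489 (those not working and not actively searching are outside the labor force — including those who want a job but have given up searching).
Civilian working-age population = 123,337 + 54,489 = 177,826.
Unemployment rate = 12,588 / 123,337 = 10.21%.
Labor force participation rate = 123,337 / 177,826 = 69.36%.

Unemployment rate ≈ 10.21%; labor force participation rate ≈ 69.36%.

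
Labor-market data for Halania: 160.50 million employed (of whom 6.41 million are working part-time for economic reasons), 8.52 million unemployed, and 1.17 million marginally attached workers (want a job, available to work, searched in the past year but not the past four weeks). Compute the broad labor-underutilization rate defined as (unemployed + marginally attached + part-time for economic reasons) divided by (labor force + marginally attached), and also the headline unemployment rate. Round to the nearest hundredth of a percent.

Broad underutilization rate ≈ 9.46%; headline unemployment rate ≈ 5.04%.

Labor force = 160.50 + 8.52 = 169.02 million.
Numerator = 8.52 + 1.17 + 6.41 = 16.10 million.
Denominator = 169.02 + 1.17 = 170.19 million.
Broad rate = 16.10 / 170.19 = 9.46%.
Headline unemployment rate = 8.52 / 169.02 = 5.04%.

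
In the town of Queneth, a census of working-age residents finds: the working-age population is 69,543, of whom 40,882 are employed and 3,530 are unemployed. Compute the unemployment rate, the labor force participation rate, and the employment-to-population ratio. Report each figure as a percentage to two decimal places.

Unemployment rate ≈ 7.95%; labor force participation rate ≈ 63.86%; employment-population ratio ≈ 58.79%.

Labor force = employed + unemployed = 40,882 + 3,530 = 44,412.
Unemployment rate = 3,530 / 44,412 = 7.95%.
Labor force participation rate = 44,412 / 69,543 = 63.86%.
Employment-population ratio = 40,882 / 69,543 = 58.79%.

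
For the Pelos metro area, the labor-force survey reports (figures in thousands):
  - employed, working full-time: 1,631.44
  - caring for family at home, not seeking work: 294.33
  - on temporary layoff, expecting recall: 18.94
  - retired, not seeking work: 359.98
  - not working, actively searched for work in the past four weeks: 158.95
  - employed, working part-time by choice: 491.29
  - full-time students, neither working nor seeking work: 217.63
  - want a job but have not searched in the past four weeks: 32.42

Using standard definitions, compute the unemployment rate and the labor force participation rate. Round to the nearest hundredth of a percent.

Unemployment rate ≈ 7.73%; labor force participation rate ≈ 71.78%.

Employed = 1,631.44 + 491.29 = 2,122.73 thousand.
Unemployed = 18.94 + 158.95 = 177.89 thousand (jobless and actively searching, or on temporary layoff).
Labor force = 2,122.73 + 177.89 = 2,300.62 thousand.
Not in labor force = 294.33 + 359.98 + 217.63 + 32.42 = 904.36 thousand (those not working and not actively searching are outside the labor force — including those who want a job but have given up searching).
Civilian working-age population = 2,300.62 + 904.36 = 3,204.98 thousand.
Unemployment rate = 177.89 / 2,300.62 = 7.73%.
Labor force participation rate = 2,300.62 / 3,204.98 = 71.78%.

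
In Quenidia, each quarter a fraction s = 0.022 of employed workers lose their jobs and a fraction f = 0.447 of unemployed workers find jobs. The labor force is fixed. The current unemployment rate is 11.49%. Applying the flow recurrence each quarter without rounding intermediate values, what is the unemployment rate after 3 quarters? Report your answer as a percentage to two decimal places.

With a fixed labor force, u_{t+1} = u_t + s·(1−u_t) − f·u_t = u_t·(1−s−f) + s.
Here 1−s−f = 0.531 and s = 0.022.
u_1 = 0.114900 × 0.531 + 0.022 = 0.083012.
u_2 = 0.083012 × 0.531 + 0.022 = 0.066079.
u_3 = 0.066079 × 0.531 + 0.022 = 0.057088.

Unemployment rate after three quarters ≈ 5.71%.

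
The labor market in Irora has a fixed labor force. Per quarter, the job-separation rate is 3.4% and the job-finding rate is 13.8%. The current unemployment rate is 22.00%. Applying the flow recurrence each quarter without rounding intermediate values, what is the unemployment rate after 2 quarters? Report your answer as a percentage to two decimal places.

Unemployment rate after two quarters ≈ 21.30%.

With a fixed labor force, u_{t+1} = u_t + s·(1−u_t) − f·u_t = u_t·(1−s−f) + s.
Here 1−s−f = 0.828 and s = 0.034.
u_1 = 0.220000 × 0.828 + 0.034 = 0.216160.
u_2 = 0.216160 × 0.828 + 0.034 = 0.212980.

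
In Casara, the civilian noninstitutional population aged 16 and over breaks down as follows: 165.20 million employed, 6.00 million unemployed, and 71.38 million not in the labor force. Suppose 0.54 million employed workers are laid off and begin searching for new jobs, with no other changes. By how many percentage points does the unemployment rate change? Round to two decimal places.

The unemployment rate changes by +0.32 percentage points.

Initially, labor force = 165.20 + 6.00 = 171.20 million, so u = 6.00/171.20 = 3.50%.
After the change, employed falls and unemployed rises by 0.54; labor force unchanged → E = 164.66, U = 6.54, labor force = 171.20 million.
New unemployment rate = 6.54 / 171.20 = 3.82%.
Change = 3.82% − 3.50% = +0.32 percentage points.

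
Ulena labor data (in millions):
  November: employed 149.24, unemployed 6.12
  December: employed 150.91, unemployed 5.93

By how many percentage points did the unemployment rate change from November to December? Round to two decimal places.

November: labor force = 149.24 + 6.12 = 155.36; u = 6.12/155.36 = 3.94%.
December: labor force = 150.91 + 5.93 = 156.84; u = 5.93/156.84 = 3.78%.
Change = 3.78% − 3.94% = −0.16 pp.

The unemployment rate changed by −0.16 percentage points.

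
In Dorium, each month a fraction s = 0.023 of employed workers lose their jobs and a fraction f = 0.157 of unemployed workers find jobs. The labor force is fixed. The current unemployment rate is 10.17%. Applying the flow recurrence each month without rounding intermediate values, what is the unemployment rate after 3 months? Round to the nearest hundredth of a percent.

With a fixed labor force, u_{t+1} = u_t + s·(1−u_t) − f·u_t = u_t·(1−s−f) + s.
Here 1−s−f = 0.820 and s = 0.023.
u_1 = 0.101700 × 0.820 + 0.023 = 0.106394.
u_2 = 0.106394 × 0.820 + 0.023 = 0.110243.
u_3 = 0.110243 × 0.820 + 0.023 = 0.113399.

Unemployment rate after three months ≈ 11.34%.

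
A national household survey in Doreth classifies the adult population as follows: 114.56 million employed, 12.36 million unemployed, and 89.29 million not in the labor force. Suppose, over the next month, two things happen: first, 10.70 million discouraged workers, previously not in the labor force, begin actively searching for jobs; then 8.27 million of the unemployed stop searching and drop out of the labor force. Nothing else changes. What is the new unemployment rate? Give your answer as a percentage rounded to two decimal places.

Initially, labor force = 114.56 + 12.36 = 126.92 million, so u = 12.36/126.92 = 9.74%.
After the first change, unemployed and labor force both rise by 10.70 → E = 114.56, U = 23.06, labor force = 137.62 million.
After the second change, unemployed and labor force both fall by 8.27 → E = 114.56, U = 14.79, labor force = 129.35 million.
New unemployment rate = 14.79 / 129.35 = 11.43%.

New unemployment rate ≈ 11.43%.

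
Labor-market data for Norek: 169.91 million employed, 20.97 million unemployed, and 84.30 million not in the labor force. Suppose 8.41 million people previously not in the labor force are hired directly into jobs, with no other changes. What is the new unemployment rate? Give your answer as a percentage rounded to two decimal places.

New unemployment rate ≈ 10.52%.

Initially, labor force = 169.91 + 20.97 = 190.88 million, so u = 20.97/190.88 = 10.99%.
After the change, employed and labor force both rise by 8.41; unemployed unchanged → E = 178.32, U = 20.97, labor force = 199.29 million.
New unemployment rate = 20.97 / 199.29 = 10.52%.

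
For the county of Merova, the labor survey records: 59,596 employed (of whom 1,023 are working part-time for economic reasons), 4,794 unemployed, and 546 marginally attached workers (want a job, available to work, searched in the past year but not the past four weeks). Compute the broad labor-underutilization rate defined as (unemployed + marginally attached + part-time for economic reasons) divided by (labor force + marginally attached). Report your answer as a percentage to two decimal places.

Labor force = 59,596 + 4,794 = 64,390.
Numerator = 4,794 + 546 + 1,023 = 6,363.
Denominator = 64,390 + 546 = 64,936.
Broad rate = 6,363 / 64,936 = 9.80%.

Broad underutilization rate ≈ 9.80%.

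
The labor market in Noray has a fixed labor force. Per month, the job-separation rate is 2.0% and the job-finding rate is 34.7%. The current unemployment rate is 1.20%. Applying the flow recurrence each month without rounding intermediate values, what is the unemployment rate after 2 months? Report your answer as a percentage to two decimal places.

With a fixed labor force, u_{t+1} = u_t + s·(1−u_t) − f·u_t = u_t·(1−s−f) + s.
Here 1−s−f = 0.633 and s = 0.020.
u_1 = 0.012000 × 0.633 + 0.020 = 0.027596.
u_2 = 0.027596 × 0.633 + 0.020 = 0.037468.

Unemployment rate after two months ≈ 3.75%.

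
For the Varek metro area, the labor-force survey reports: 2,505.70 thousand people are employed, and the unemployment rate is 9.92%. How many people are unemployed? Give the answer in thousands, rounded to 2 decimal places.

About 275.94 thousand are unemployed.

Let U be the number unemployed. The labor force is E + U, and U/(E+U) = 0.0992.
So U = 0.0992 × 2,505.70 / (1 − 0.0992) = 248.5654 / 0.9008 ≈ 275.94 thousand.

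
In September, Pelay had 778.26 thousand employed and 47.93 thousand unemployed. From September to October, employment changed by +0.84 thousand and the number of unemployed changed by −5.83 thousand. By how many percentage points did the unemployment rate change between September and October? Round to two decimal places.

The unemployment rate changed by −0.67 percentage points.

September: labor force = 778.26 + 47.93 = 826.19; u = 47.93/826.19 = 5.80%.
October: labor force = 779.10 + 42.10 = 821.20; u = 42.10/821.20 = 5.13%.
Change = 5.13% − 5.80% = −0.67 pp.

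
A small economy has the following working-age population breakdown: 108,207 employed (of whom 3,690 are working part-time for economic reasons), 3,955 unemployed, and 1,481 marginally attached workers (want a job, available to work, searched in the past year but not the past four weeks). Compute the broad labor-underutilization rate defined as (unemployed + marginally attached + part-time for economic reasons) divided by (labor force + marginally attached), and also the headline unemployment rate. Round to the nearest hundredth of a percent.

Labor force = 108,207 + 3,955 = 112,162.
Numerator = 3,955 + 1,481 + 3,690 = 9,126.
Denominator = 112,162 + 1,481 = 113,643.
Broad rate = 9,126 / 113,643 = 8.03%.
Headline unemployment rate = 3,955 / 112,162 = 3.53%.

Broad underutilization rate ≈ 8.03%; headline unemployment rate ≈ 3.53%.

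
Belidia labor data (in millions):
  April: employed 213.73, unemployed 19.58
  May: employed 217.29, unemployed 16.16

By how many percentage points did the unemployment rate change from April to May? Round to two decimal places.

The unemployment rate changed by −1.47 percentage points.

April: labor force = 213.73 + 19.58 = 233.31; u = 19.58/233.31 = 8.39%.
May: labor force = 217.29 + 16.16 = 233.45; u = 16.16/233.45 = 6.92%.
Change = 6.92% − 8.39% = −1.47 pp.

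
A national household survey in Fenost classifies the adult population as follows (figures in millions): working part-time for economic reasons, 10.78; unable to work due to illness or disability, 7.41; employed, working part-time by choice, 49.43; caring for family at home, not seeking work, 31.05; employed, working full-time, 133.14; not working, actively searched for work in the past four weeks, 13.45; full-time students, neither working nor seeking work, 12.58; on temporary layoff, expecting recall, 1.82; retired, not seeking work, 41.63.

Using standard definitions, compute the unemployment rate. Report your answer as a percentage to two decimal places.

Employed = 10.78 + 49.43 + 133.14 = 193.35 million (anyone who worked, including part-time for economic reasons, counts as employed).
Unemployed = 13.45 + 1.82 = 15.27 million (jobless and actively searching, or on temporary layoff).
Labor force = 193.35 + 15.27 = 208.62 million.
Unemployment rate = 15.27 / 208.62 = 7.32%.

Unemployment rate ≈ 7.32%.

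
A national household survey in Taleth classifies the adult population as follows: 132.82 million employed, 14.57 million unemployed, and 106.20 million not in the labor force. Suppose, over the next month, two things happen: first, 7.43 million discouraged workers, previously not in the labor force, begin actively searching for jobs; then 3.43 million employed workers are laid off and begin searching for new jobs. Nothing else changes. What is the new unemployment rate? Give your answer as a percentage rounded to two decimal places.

Initially, labor force = 132.82 + 14.57 = 147.39 million, so u = 14.57/147.39 = 9.89%.
After the first change, unemployed and labor force both rise by 7.43 → E = 132.82, U = 22.00, labor force = 154.82 million.
After the second change, employed falls and unemployed rises by 3.43; labor force unchanged → E = 129.39, U = 25.43, labor force = 154.82 million.
New unemployment rate = 25.43 / 154.82 = 16.43%.

New unemployment rate ≈ 16.43%.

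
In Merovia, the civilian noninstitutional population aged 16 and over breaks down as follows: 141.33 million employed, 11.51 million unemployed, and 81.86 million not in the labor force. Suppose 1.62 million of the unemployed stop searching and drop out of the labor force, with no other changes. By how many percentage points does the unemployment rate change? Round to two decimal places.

The unemployment rate changes by −0.99 percentage points.

Initially, labor force = 141.33 + 11.51 = 152.84 million, so u = 11.51/152.84 = 7.53%.
After the change, unemployed and labor force both fall by 1.62 → E = 141.33, U = 9.89, labor force = 151.22 million.
New unemployment rate = 9.89 / 151.22 = 6.54%.
Change = 6.54% − 7.53% = −0.99 percentage points.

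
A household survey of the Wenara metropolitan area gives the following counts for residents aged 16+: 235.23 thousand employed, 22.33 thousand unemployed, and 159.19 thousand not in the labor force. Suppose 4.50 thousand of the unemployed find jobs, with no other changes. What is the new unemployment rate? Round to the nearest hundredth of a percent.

Initially, labor force = 235.23 + 22.33 = 257.56 thousand, so u = 22.33/257.56 = 8.67%.
After the change, unemployed falls and employed rises by 4.50; labor force unchanged → E = 239.73, U = 17.83, labor force = 257.56 thousand.
New unemployment rate = 17.83 / 257.56 = 6.92%.

New unemployment rate ≈ 6.92%.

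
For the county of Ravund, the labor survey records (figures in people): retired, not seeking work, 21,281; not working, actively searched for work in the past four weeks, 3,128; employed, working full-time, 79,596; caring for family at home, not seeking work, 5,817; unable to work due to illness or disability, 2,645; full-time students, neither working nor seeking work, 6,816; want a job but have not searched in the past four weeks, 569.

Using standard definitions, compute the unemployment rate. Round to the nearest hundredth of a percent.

Employed = 79,596.
Unemployed = 3,128.
Labor force = 79,596 + 3,128 = 82,724.
Unemployment rate = 3,128 / 82,724 = 3.78%.

Unemployment rate ≈ 3.78%.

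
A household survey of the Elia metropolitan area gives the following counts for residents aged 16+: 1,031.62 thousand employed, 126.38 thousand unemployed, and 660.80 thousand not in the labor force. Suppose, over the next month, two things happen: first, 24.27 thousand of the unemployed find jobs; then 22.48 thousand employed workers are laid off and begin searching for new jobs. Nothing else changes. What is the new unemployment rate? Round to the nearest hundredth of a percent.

Initially, labor force = 1,031.62 + 126.38 = 1,158.00 thousand, so u = 126.38/1,158.00 = 10.91%.
After the first change, unemployed falls and employed rises by 24.27; labor force unchanged → E = 1,055.89, U = 102.11, labor force = 1,158.00 thousand.
After the second change, employed falls and unemployed rises by 22.48; labor force unchanged → E = 1,033.41, U = 124.59, labor force = 1,158.00 thousand.
New unemployment rate = 124.59 / 1,158.00 = 10.76%.

New unemployment rate ≈ 10.76%.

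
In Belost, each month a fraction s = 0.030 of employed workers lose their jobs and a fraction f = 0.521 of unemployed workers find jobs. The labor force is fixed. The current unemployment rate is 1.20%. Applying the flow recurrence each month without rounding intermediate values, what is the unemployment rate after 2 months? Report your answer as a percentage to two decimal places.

With a fixed labor force, u_{t+1} = u_t + s·(1−u_t) − f·u_t = u_t·(1−s−f) + s.
Here 1−s−f = 0.449 and s = 0.030.
u_1 = 0.012000 × 0.449 + 0.030 = 0.035388.
u_2 = 0.035388 × 0.449 + 0.030 = 0.045889.

Unemployment rate after two months ≈ 4.59%.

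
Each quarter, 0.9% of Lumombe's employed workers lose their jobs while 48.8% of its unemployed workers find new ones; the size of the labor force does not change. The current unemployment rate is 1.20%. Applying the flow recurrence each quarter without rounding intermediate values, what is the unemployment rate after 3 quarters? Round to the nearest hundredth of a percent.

With a fixed labor force, u_{t+1} = u_t + s·(1−u_t) − f·u_t = u_t·(1−s−f) + s.
Here 1−s−f = 0.503 and s = 0.009.
u_1 = 0.012000 × 0.503 + 0.009 = 0.015036.
u_2 = 0.015036 × 0.503 + 0.009 = 0.016563.
u_3 = 0.016563 × 0.503 + 0.009 = 0.017331.

Unemployment rate after three quarters ≈ 1.73%.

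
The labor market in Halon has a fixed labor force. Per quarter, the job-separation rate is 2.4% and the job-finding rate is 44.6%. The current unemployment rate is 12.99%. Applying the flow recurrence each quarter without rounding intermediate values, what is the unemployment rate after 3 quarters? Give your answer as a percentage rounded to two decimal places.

With a fixed labor force, u_{t+1} = u_t + s·(1−u_t) − f·u_t = u_t·(1−s−f) + s.
Here 1−s−f = 0.530 and s = 0.024.
u_1 = 0.129900 × 0.530 + 0.024 = 0.092847.
u_2 = 0.092847 × 0.530 + 0.024 = 0.073209.
u_3 = 0.073209 × 0.530 + 0.024 = 0.062801.

Unemployment rate after three quarters ≈ 6.28%.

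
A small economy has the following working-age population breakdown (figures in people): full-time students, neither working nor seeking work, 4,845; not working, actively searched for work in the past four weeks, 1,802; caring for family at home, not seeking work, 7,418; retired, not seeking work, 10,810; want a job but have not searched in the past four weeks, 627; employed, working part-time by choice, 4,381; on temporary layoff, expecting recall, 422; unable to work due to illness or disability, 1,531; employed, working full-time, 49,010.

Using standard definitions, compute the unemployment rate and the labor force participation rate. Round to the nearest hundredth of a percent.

Employed = 4,381 + 49,010 = 53,391.
Unemployed = 1,802 + 422 = 2,224 (jobless and actively searching, or on temporary layoff).
Labor force = 53,391 + 2,224 = 55,615.
Not in labor force = 4,845 + 7,418 + 10,810 + 627 + 1,531 = 25,231 (those not working and not actively searching are outside the labor force — including those who want a job but have given up searching).
Civilian working-age population = 55,615 + 25,231 = 80,846.
Unemployment rate = 2,224 / 55,615 = 4.00%.
Labor force participation rate = 55,615 / 80,846 = 68.79%.

Unemployment rate ≈ 4.00%; labor force participation rate ≈ 68.79%.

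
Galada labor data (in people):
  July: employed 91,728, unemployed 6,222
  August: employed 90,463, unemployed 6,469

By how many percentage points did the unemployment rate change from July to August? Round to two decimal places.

The unemployment rate changed by +0.32 percentage points.

July: labor force = 91,728 + 6,222 = 97,950; u = 6,222/97,950 = 6.35%.
August: labor force = 90,463 + 6,469 = 96,932; u = 6,469/96,932 = 6.67%.
Change = 6.67% − 6.35% = +0.32 pp.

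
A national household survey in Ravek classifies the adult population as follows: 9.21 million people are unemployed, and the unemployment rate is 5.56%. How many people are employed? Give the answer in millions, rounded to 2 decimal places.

About 156.44 million are employed.

Labor force = U / u = 9.21 / 0.0556 ≈ 165.65 million.
Employed = labor force − unemployed = 165.65 − 9.21 = 156.44 million.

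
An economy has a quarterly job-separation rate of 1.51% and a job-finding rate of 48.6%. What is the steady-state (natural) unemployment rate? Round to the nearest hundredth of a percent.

Steady-state unemployment rate ≈ 3.01%.

At steady state the flows balance: s·E = f·U, so U/(E+U) = s/(s+f).
u* = 1.51 / (1.51 + 48.6) = 1.51 / 50.11 = 3.01%.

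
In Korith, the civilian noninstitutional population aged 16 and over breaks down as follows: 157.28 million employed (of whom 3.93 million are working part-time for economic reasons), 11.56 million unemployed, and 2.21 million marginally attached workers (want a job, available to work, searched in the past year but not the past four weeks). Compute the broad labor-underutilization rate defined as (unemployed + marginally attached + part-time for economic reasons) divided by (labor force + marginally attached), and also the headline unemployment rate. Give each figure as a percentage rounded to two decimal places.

Broad underutilization rate ≈ 10.35%; headline unemployment rate ≈ 6.85%.

Labor force = 157.28 + 11.56 = 168.84 million.
Numerator = 11.56 + 2.21 + 3.93 = 17.70 million.
Denominator = 168.84 + 2.21 = 171.05 million.
Broad rate = 17.70 / 171.05 = 10.35%.
Headline unemployment rate = 11.56 / 168.84 = 6.85%.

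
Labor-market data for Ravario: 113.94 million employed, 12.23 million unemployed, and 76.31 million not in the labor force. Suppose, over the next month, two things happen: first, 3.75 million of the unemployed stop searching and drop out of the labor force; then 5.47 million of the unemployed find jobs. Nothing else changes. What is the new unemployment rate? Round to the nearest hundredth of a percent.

Initially, labor force = 113.94 + 12.23 = 126.17 million, so u = 12.23/126.17 = 9.69%.
After the first change, unemployed and labor force both fall by 3.75 → E = 113.94, U = 8.48, labor force = 122.42 million.
After the second change, unemployed falls and employed rises by 5.47; labor force unchanged → E = 119.41, U = 3.01, labor force = 122.42 million.
New unemployment rate = 3.01 / 122.42 = 2.46%.

New unemployment rate ≈ 2.46%.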